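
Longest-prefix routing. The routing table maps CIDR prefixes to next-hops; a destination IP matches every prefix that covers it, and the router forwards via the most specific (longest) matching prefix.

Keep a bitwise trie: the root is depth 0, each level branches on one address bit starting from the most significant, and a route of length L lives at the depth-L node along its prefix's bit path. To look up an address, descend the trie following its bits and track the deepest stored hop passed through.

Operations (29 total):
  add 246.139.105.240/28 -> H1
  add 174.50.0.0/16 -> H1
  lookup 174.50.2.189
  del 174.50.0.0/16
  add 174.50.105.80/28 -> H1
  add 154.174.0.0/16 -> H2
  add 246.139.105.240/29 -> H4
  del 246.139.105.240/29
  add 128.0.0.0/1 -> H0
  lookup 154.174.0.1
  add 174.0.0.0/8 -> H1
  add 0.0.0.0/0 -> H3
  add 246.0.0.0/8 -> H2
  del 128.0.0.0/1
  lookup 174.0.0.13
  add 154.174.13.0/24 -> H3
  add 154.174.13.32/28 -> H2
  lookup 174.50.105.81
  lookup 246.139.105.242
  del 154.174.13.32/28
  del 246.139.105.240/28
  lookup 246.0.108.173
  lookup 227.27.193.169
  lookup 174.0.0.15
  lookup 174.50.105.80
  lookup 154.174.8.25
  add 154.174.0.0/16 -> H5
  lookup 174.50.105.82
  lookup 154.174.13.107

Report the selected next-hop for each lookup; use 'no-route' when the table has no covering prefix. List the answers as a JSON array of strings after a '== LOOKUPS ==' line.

Process each operation:
  + 246.139.105.240/28 (H1) depth=28
  + 174.50.0.0/16 (H1) depth=16
  lookup 174.50.2.189: bits 1010111000110010 walk d0:-→d1:-→d2:-→d3:-→d4:-→d5:-→d6:-→d7:-→d8:-→d9:-→d10:-→d11:-→d12:-→d13:-→d14:-→d15:-→d16:H1 -> H1
  del 174.50.0.0/16 (clear depth 16)
  + 174.50.105.80/28 (H1) depth=28
  + 154.174.0.0/16 (H2) depth=16
  + 246.139.105.240/29 (H4) depth=29
  del 246.139.105.240/29 (clear depth 29)
  + 128.0.0.0/1 (H0) depth=1
  lookup 154.174.0.1: bits 1001101010101110 walk d0:-→d1:H0→d2:-→d3:-→d4:-→d5:-→d6:-→d7:-→d8:-→d9:-→d10:-→d11:-→d12:-→d13:-→d14:-→d15:-→d16:H2 -> H2
  + 174.0.0.0/8 (H1) depth=8
  + 0.0.0.0/0 (H3) depth=0
  + 246.0.0.0/8 (H2) depth=8
  del 128.0.0.0/1 (clear depth 1)
  lookup 174.0.0.13: bits 1010111000 walk d0:H3→d1:-→d2:-→d3:-→d4:-→d5:-→d6:-→d7:-→d8:H1→d9:-→d10:- -> H1
  + 154.174.13.0/24 (H3) depth=24
  + 154.174.13.32/28 (H2) depth=28
  lookup 174.50.105.81: bits 1010111000110010011010010101 walk d0:H3→d1:-→d2:-→d3:-→d4:-→d5:-→d6:-→d7:-→d8:H1→d9:-→d10:-→d11:-→d12:-→d13:-→d14:-→d15:-→d16:-→d17:-→d18:-→d19:-→d20:-→d21:-→d22:-→d23:-→d24:-→d25:-→d26:-→d27:-→d28:H1 -> H1
  lookup 246.139.105.242: bits 11110110100010110110100111110 walk d0:H3→d1:-→d2:-→d3:-→d4:-→d5:-→d6:-→d7:-→d8:H2→d9:-→d10:-→d11:-→d12:-→d13:-→d14:-→d15:-→d16:-→d17:-→d18:-→d19:-→d20:-→d21:-→d22:-→d23:-→d24:-→d25:-→d26:-→d27:-→d28:H1→d29:- -> H1
  del 154.174.13.32/28 (clear depth 28)
  del 246.139.105.240/28 (clear depth 28)
  lookup 246.0.108.173: bits 11110110 walk d0:H3→d1:-→d2:-→d3:-→d4:-→d5:-→d6:-→d7:-→d8:H2 -> H2
  lookup 227.27.193.169: bits 111 walk d0:H3→d1:-→d2:-→d3:- -> H3
  lookup 174.0.0.15: bits 1010111000 walk d0:H3→d1:-→d2:-→d3:-→d4:-→d5:-→d6:-→d7:-→d8:H1→d9:-→d10:- -> H1
  lookup 174.50.105.80: bits 1010111000110010011010010101 walk d0:H3→d1:-→d2:-→d3:-→d4:-→d5:-→d6:-→d7:-→d8:H1→d9:-→d10:-→d11:-→d12:-→d13:-→d14:-→d15:-→d16:-→d17:-→d18:-→d19:-→d20:-→d21:-→d22:-→d23:-→d24:-→d25:-→d26:-→d27:-→d28:H1 -> H1
  lookup 154.174.8.25: bits 100110101010111000001 walk d0:H3→d1:-→d2:-→d3:-→d4:-→d5:-→d6:-→d7:-→d8:-→d9:-→d10:-→d11:-→d12:-→d13:-→d14:-→d15:-→d16:H2→d17:-→d18:-→d19:-→d20:-→d21:- -> H2
  + 154.174.0.0/16 (H5) depth=16
  lookup 174.50.105.82: bits 1010111000110010011010010101 walk d0:H3→d1:-→d2:-→d3:-→d4:-→d5:-→d6:-→d7:-→d8:H1→d9:-→d10:-→d11:-→d12:-→d13:-→d14:-→d15:-→d16:-→d17:-→d18:-→d19:-→d20:-→d21:-→d22:-→d23:-→d24:-→d25:-→d26:-→d27:-→d28:H1 -> H1
  lookup 154.174.13.107: bits 1001101010101110000011010 walk d0:H3→d1:-→d2:-→d3:-→d4:-→d5:-→d6:-→d7:-→d8:-→d9:-→d10:-→d11:-→d12:-→d13:-→d14:-→d15:-→d16:H5→d17:-→d18:-→d19:-→d20:-→d21:-→d22:-→d23:-→d24:H3→d25:- -> H3

== LOOKUPS ==
["H1","H2","H1","H1","H1","H2","H3","H1","H1","H2","H1","H3"]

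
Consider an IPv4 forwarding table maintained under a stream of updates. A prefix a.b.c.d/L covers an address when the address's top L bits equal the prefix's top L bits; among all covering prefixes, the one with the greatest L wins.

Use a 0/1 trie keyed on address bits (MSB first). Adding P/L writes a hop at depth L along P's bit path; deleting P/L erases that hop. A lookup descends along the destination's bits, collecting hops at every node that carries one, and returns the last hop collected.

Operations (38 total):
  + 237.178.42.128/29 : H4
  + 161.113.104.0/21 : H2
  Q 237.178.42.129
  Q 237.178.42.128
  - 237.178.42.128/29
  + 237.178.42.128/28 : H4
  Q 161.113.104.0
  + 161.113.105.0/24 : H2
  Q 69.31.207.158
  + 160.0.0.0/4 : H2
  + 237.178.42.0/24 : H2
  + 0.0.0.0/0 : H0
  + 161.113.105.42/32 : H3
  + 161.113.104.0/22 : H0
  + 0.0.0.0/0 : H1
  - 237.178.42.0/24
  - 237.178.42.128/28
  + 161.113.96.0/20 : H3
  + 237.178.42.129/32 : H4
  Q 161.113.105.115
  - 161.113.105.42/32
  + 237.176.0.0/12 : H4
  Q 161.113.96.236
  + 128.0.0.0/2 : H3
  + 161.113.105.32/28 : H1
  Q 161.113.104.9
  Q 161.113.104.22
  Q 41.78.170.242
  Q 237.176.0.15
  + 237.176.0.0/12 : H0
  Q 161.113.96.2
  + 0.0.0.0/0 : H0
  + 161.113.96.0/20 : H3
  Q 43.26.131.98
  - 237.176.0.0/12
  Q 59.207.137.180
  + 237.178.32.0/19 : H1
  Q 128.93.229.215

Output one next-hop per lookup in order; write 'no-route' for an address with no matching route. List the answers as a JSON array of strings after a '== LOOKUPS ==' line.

Trace:
  + 237.178.42.128/29 (H4) depth=29
  + 161.113.104.0/21 (H2) depth=21
  ? 237.178.42.129  path d0:-→d1:-→d2:-→d3:-→d4:-→d5:-→d6:-→d7:-→d8:-→d9:-→d10:-→d11:-→d12:-→d13:-→d14:-→d15:-→d16:-→d17:-→d18:-→d19:-→d20:-→d21:-→d22:-→d23:-→d24:-→d25:-→d26:-→d27:-→d28:-→d29:H4  best=H4
  ? 237.178.42.128  path d0:-→d1:-→d2:-→d3:-→d4:-→d5:-→d6:-→d7:-→d8:-→d9:-→d10:-→d11:-→d12:-→d13:-→d14:-→d15:-→d16:-→d17:-→d18:-→d19:-→d20:-→d21:-→d22:-→d23:-→d24:-→d25:-→d26:-→d27:-→d28:-→d29:H4  best=H4
  - 237.178.42.128/29 clear@29
  + 237.178.42.128/28 (H4) depth=28
  ? 161.113.104.0  path d0:-→d1:-→d2:-→d3:-→d4:-→d5:-→d6:-→d7:-→d8:-→d9:-→d10:-→d11:-→d12:-→d13:-→d14:-→d15:-→d16:-→d17:-→d18:-→d19:-→d20:-→d21:H2  best=H2
  + 161.113.105.0/24 (H2) depth=24
  ? 69.31.207.158  path d0:-  best=no-route
  + 160.0.0.0/4 (H2) depth=4
  + 237.178.42.0/24 (H2) depth=24
  + 0.0.0.0/0 (H0) depth=0
  + 161.113.105.42/32 (H3) depth=32
  + 161.113.104.0/22 (H0) depth=22
  + 0.0.0.0/0 (H1) depth=0
  - 237.178.42.0/24 clear@24
  - 237.178.42.128/28 clear@28
  + 161.113.96.0/20 (H3) depth=20
  + 237.178.42.129/32 (H4) depth=32
  ? 161.113.105.115  path d0:H1→d1:-→d2:-→d3:-→d4:H2→d5:-→d6:-→d7:-→d8:-→d9:-→d10:-→d11:-→d12:-→d13:-→d14:-→d15:-→d16:-→d17:-→d18:-→d19:-→d20:H3→d21:H2→d22:H0→d23:-→d24:H2→d25:-  best=H2
  - 161.113.105.42/32 clear@32
  + 237.176.0.0/12 (H4) depth=12
  ? 161.113.96.236  path d0:H1→d1:-→d2:-→d3:-→d4:H2→d5:-→d6:-→d7:-→d8:-→d9:-→d10:-→d11:-→d12:-→d13:-→d14:-→d15:-→d16:-→d17:-→d18:-→d19:-→d20:H3  best=H3
  + 128.0.0.0/2 (H3) depth=2
  + 161.113.105.32/28 (H1) depth=28
  ? 161.113.104.9  path d0:H1→d1:-→d2:H3→d3:-→d4:H2→d5:-→d6:-→d7:-→d8:-→d9:-→d10:-→d11:-→d12:-→d13:-→d14:-→d15:-→d16:-→d17:-→d18:-→d19:-→d20:H3→d21:H2→d22:H0→d23:-  best=H0
  ? 161.113.104.22  path d0:H1→d1:-→d2:H3→d3:-→d4:H2→d5:-→d6:-→d7:-→d8:-→d9:-→d10:-→d11:-→d12:-→d13:-→d14:-→d15:-→d16:-→d17:-→d18:-→d19:-→d20:H3→d21:H2→d22:H0→d23:-  best=H0
  ? 41.78.170.242  path d0:H1  best=H1
  ? 237.176.0.15  path d0:H1→d1:-→d2:-→d3:-→d4:-→d5:-→d6:-→d7:-→d8:-→d9:-→d10:-→d11:-→d12:H4→d13:-→d14:-  best=H4
  + 237.176.0.0/12 (H0) depth=12
  ? 161.113.96.2  path d0:H1→d1:-→d2:H3→d3:-→d4:H2→d5:-→d6:-→d7:-→d8:-→d9:-→d10:-→d11:-→d12:-→d13:-→d14:-→d15:-→d16:-→d17:-→d18:-→d19:-→d20:H3  best=H3
  + 0.0.0.0/0 (H0) depth=0
  + 161.113.96.0/20 (H3) depth=20
  ? 43.26.131.98  path d0:H0  best=H0
  - 237.176.0.0/12 clear@12
  ? 59.207.137.180  path d0:H0  best=H0
  + 237.178.32.0/19 (H1) depth=19
  ? 128.93.229.215  path d0:H0→d1:-→d2:H3  best=H3

== LOOKUPS ==
["H4","H4","H2","no-route","H2","H3","H0","H0","H1","H4","H3","H0","H0","H3"]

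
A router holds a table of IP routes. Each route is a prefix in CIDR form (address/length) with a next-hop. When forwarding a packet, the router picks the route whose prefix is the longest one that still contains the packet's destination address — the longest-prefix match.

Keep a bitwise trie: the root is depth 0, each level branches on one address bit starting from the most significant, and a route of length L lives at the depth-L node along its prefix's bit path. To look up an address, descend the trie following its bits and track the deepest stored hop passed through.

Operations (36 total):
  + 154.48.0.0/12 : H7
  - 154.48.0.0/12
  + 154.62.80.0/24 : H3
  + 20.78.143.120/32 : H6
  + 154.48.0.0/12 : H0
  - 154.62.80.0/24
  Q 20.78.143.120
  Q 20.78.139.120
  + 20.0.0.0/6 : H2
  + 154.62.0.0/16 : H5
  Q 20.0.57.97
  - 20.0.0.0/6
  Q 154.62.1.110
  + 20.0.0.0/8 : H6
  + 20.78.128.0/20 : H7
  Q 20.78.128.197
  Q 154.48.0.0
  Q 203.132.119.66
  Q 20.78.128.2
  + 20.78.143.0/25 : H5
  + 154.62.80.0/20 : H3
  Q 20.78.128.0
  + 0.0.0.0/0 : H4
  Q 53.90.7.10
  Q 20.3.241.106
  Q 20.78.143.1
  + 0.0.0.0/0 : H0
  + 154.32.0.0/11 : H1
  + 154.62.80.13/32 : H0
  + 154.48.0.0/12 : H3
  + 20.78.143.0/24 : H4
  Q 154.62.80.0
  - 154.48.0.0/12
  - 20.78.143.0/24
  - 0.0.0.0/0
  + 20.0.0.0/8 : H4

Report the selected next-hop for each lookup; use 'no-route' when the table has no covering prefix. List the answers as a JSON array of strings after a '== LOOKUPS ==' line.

Process each operation:
  add 154.48.0.0/12 -> H7 at depth 12
  - 154.48.0.0/12 clear@12
  add 154.62.80.0/24 -> H3 at depth 24
  add 20.78.143.120/32 -> H6 at depth 32
  add 154.48.0.0/12 -> H0 at depth 12
  - 154.62.80.0/24 clear@24
  ? 20.78.143.120  path d0:-→d1:-→d2:-→d3:-→d4:-→d5:-→d6:-→d7:-→d8:-→d9:-→d10:-→d11:-→d12:-→d13:-→d14:-→d15:-→d16:-→d17:-→d18:-→d19:-→d20:-→d21:-→d22:-→d23:-→d24:-→d25:-→d26:-→d27:-→d28:-→d29:-→d30:-→d31:-→d32:H6  best=H6
  ? 20.78.139.120  path d0:-→d1:-→d2:-→d3:-→d4:-→d5:-→d6:-→d7:-→d8:-→d9:-→d10:-→d11:-→d12:-→d13:-→d14:-→d15:-→d16:-→d17:-→d18:-→d19:-→d20:-→d21:-  best=no-route
  add 20.0.0.0/6 -> H2 at depth 6
  add 154.62.0.0/16 -> H5 at depth 16
  ? 20.0.57.97  path d0:-→d1:-→d2:-→d3:-→d4:-→d5:-→d6:H2→d7:-→d8:-→d9:-  best=H2
  - 20.0.0.0/6 clear@6
  ? 154.62.1.110  path d0:-→d1:-→d2:-→d3:-→d4:-→d5:-→d6:-→d7:-→d8:-→d9:-→d10:-→d11:-→d12:H0→d13:-→d14:-→d15:-→d16:H5→d17:-  best=H5
  add 20.0.0.0/8 -> H6 at depth 8
  add 20.78.128.0/20 -> H7 at depth 20
  ? 20.78.128.197  path d0:-→d1:-→d2:-→d3:-→d4:-→d5:-→d6:-→d7:-→d8:H6→d9:-→d10:-→d11:-→d12:-→d13:-→d14:-→d15:-→d16:-→d17:-→d18:-→d19:-→d20:H7  best=H7
  ? 154.48.0.0  path d0:-→d1:-→d2:-→d3:-→d4:-→d5:-→d6:-→d7:-→d8:-→d9:-→d10:-→d11:-→d12:H0  best=H0
  ? 203.132.119.66  path d0:-→d1:-  best=no-route
  ? 20.78.128.2  path d0:-→d1:-→d2:-→d3:-→d4:-→d5:-→d6:-→d7:-→d8:H6→d9:-→d10:-→d11:-→d12:-→d13:-→d14:-→d15:-→d16:-→d17:-→d18:-→d19:-→d20:H7  best=H7
  add 20.78.143.0/25 -> H5 at depth 25
  add 154.62.80.0/20 -> H3 at depth 20
  ? 20.78.128.0  path d0:-→d1:-→d2:-→d3:-→d4:-→d5:-→d6:-→d7:-→d8:H6→d9:-→d10:-→d11:-→d12:-→d13:-→d14:-→d15:-→d16:-→d17:-→d18:-→d19:-→d20:H7  best=H7
  add 0.0.0.0/0 -> H4 at depth 0
  ? 53.90.7.10  path d0:H4→d1:-→d2:-  best=H4
  ? 20.3.241.106  path d0:H4→d1:-→d2:-→d3:-→d4:-→d5:-→d6:-→d7:-→d8:H6→d9:-  best=H6
  ? 20.78.143.1  path d0:H4→d1:-→d2:-→d3:-→d4:-→d5:-→d6:-→d7:-→d8:H6→d9:-→d10:-→d11:-→d12:-→d13:-→d14:-→d15:-→d16:-→d17:-→d18:-→d19:-→d20:H7→d21:-→d22:-→d23:-→d24:-→d25:H5  best=H5
  add 0.0.0.0/0 -> H0 at depth 0
  add 154.32.0.0/11 -> H1 at depth 11
  add 154.62.80.13/32 -> H0 at depth 32
  add 154.48.0.0/12 -> H3 at depth 12
  add 20.78.143.0/24 -> H4 at depth 24
  ? 154.62.80.0  path d0:H0→d1:-→d2:-→d3:-→d4:-→d5:-→d6:-→d7:-→d8:-→d9:-→d10:-→d11:H1→d12:H3→d13:-→d14:-→d15:-→d16:H5→d17:-→d18:-→d19:-→d20:H3→d21:-→d22:-→d23:-→d24:-→d25:-→d26:-→d27:-→d28:-  best=H3
  - 154.48.0.0/12 clear@12
  - 20.78.143.0/24 clear@24
  - 0.0.0.0/0 clear@0
  add 20.0.0.0/8 -> H4 at depth 8

== LOOKUPS ==
["H6","no-route","H2","H5","H7","H0","no-route","H7","H7","H4","H6","H5","H3"]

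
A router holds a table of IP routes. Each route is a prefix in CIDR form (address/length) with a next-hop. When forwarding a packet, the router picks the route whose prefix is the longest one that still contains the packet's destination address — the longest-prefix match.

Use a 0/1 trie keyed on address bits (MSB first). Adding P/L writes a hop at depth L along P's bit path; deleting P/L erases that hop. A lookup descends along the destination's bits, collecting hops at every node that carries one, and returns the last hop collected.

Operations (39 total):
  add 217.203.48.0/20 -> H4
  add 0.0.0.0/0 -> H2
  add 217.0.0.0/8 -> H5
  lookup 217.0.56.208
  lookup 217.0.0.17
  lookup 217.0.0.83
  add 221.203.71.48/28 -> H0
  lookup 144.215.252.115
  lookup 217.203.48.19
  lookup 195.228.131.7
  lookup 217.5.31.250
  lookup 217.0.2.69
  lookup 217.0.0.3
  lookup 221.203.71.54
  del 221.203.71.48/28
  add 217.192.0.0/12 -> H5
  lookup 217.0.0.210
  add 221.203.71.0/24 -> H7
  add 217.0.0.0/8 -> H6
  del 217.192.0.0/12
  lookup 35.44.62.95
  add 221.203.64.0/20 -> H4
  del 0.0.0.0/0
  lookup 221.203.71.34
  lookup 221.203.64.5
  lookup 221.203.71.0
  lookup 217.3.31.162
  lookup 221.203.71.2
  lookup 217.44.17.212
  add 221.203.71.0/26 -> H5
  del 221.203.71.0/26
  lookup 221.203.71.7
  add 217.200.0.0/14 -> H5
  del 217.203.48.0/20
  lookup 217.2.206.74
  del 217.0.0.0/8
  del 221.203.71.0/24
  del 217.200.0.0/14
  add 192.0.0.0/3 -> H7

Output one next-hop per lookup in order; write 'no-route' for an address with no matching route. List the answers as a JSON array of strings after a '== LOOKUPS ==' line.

Apply in order:
  + 217.203.48.0/20 (H4) depth=20
  + 0.0.0.0/0 (H2) depth=0
  + 217.0.0.0/8 (H5) depth=8
  ? 217.0.56.208  path d0:H2→d1:-→d2:-→d3:-→d4:-→d5:-→d6:-→d7:-→d8:H5  best=H5
  ? 217.0.0.17  path d0:H2→d1:-→d2:-→d3:-→d4:-→d5:-→d6:-→d7:-→d8:H5  best=H5
  ? 217.0.0.83  path d0:H2→d1:-→d2:-→d3:-→d4:-→d5:-→d6:-→d7:-→d8:H5  best=H5
  + 221.203.71.48/28 (H0) depth=28
  ? 144.215.252.115  path d0:H2→d1:-  best=H2
  ? 217.203.48.19  path d0:H2→d1:-→d2:-→d3:-→d4:-→d5:-→d6:-→d7:-→d8:H5→d9:-→d10:-→d11:-→d12:-→d13:-→d14:-→d15:-→d16:-→d17:-→d18:-→d19:-→d20:H4  best=H4
  ? 195.228.131.7  path d0:H2→d1:-→d2:-→d3:-  best=H2
  ? 217.5.31.250  path d0:H2→d1:-→d2:-→d3:-→d4:-→d5:-→d6:-→d7:-→d8:H5  best=H5
  ? 217.0.2.69  path d0:H2→d1:-→d2:-→d3:-→d4:-→d5:-→d6:-→d7:-→d8:H5  best=H5
  ? 217.0.0.3  path d0:H2→d1:-→d2:-→d3:-→d4:-→d5:-→d6:-→d7:-→d8:H5  best=H5
  ? 221.203.71.54  path d0:H2→d1:-→d2:-→d3:-→d4:-→d5:-→d6:-→d7:-→d8:-→d9:-→d10:-→d11:-→d12:-→d13:-→d14:-→d15:-→d16:-→d17:-→d18:-→d19:-→d20:-→d21:-→d22:-→d23:-→d24:-→d25:-→d26:-→d27:-→d28:H0  best=H0
  - 221.203.71.48/28 clear@28
  + 217.192.0.0/12 (H5) depth=12
  ? 217.0.0.210  path d0:H2→d1:-→d2:-→d3:-→d4:-→d5:-→d6:-→d7:-→d8:H5  best=H5
  + 221.203.71.0/24 (H7) depth=24
  + 217.0.0.0/8 (H6) depth=8
  - 217.192.0.0/12 clear@12
  ? 35.44.62.95  path d0:H2  best=H2
  + 221.203.64.0/20 (H4) depth=20
  - 0.0.0.0/0 clear@0
  ? 221.203.71.34  path d0:-→d1:-→d2:-→d3:-→d4:-→d5:-→d6:-→d7:-→d8:-→d9:-→d10:-→d11:-→d12:-→d13:-→d14:-→d15:-→d16:-→d17:-→d18:-→d19:-→d20:H4→d21:-→d22:-→d23:-→d24:H7→d25:-→d26:-→d27:-  best=H7
  ? 221.203.64.5  path d0:-→d1:-→d2:-→d3:-→d4:-→d5:-→d6:-→d7:-→d8:-→d9:-→d10:-→d11:-→d12:-→d13:-→d14:-→d15:-→d16:-→d17:-→d18:-→d19:-→d20:H4→d21:-  best=H4
  ? 221.203.71.0  path d0:-→d1:-→d2:-→d3:-→d4:-→d5:-→d6:-→d7:-→d8:-→d9:-→d10:-→d11:-→d12:-→d13:-→d14:-→d15:-→d16:-→d17:-→d18:-→d19:-→d20:H4→d21:-→d22:-→d23:-→d24:H7→d25:-→d26:-  best=H7
  ? 217.3.31.162  path d0:-→d1:-→d2:-→d3:-→d4:-→d5:-→d6:-→d7:-→d8:H6  best=H6
  ? 221.203.71.2  path d0:-→d1:-→d2:-→d3:-→d4:-→d5:-→d6:-→d7:-→d8:-→d9:-→d10:-→d11:-→d12:-→d13:-→d14:-→d15:-→d16:-→d17:-→d18:-→d19:-→d20:H4→d21:-→d22:-→d23:-→d24:H7→d25:-→d26:-  best=H7
  ? 217.44.17.212  path d0:-→d1:-→d2:-→d3:-→d4:-→d5:-→d6:-→d7:-→d8:H6  best=H6
  + 221.203.71.0/26 (H5) depth=26
  - 221.203.71.0/26 clear@26
  ? 221.203.71.7  path d0:-→d1:-→d2:-→d3:-→d4:-→d5:-→d6:-→d7:-→d8:-→d9:-→d10:-→d11:-→d12:-→d13:-→d14:-→d15:-→d16:-→d17:-→d18:-→d19:-→d20:H4→d21:-→d22:-→d23:-→d24:H7→d25:-→d26:-  best=H7
  + 217.200.0.0/14 (H5) depth=14
  - 217.203.48.0/20 clear@20
  ? 217.2.206.74  path d0:-→d1:-→d2:-→d3:-→d4:-→d5:-→d6:-→d7:-→d8:H6  best=H6
  - 217.0.0.0/8 clear@8
  - 221.203.71.0/24 clear@24
  - 217.200.0.0/14 clear@14
  + 192.0.0.0/3 (H7) depth=3

== LOOKUPS ==
["H5","H5","H5","H2","H4","H2","H5","H5","H5","H0","H5","H2","H7","H4","H7","H6","H7","H6","H7","H6"]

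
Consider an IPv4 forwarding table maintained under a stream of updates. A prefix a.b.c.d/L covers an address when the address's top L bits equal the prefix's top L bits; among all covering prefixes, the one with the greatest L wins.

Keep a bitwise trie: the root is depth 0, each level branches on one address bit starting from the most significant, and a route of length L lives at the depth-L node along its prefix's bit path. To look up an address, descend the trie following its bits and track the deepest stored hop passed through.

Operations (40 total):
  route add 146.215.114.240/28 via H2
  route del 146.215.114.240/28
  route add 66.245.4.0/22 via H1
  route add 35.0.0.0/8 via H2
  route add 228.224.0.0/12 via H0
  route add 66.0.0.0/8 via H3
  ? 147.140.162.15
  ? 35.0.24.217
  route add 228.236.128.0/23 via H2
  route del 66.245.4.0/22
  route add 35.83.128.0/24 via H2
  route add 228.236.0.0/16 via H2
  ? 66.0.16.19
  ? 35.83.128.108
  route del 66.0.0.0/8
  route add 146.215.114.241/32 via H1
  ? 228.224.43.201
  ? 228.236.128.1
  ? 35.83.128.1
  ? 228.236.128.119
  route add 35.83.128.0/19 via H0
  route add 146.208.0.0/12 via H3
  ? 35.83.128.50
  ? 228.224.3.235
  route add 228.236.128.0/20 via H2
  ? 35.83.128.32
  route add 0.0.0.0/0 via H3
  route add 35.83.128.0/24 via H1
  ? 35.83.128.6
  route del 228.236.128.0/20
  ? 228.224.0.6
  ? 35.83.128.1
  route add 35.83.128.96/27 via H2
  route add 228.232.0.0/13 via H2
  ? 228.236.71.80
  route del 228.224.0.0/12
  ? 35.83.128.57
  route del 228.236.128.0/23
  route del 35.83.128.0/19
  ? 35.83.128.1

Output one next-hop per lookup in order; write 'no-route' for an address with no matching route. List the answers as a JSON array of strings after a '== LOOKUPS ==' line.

Trace:
  + 146.215.114.240/28 (H2) depth=28
  - 146.215.114.240/28 clear@28
  + 66.245.4.0/22 (H1) depth=22
  + 35.0.0.0/8 (H2) depth=8
  + 228.224.0.0/12 (H0) depth=12
  + 66.0.0.0/8 (H3) depth=8
  Q 147.140.162.15: descend 1001001 ; hops seen [∅] ; pick no-route
  Q 35.0.24.217: descend 00100011 ; hops seen [H2] ; pick H2
  + 228.236.128.0/23 (H2) depth=23
  - 66.245.4.0/22 clear@22
  + 35.83.128.0/24 (H2) depth=24
  + 228.236.0.0/16 (H2) depth=16
  Q 66.0.16.19: descend 01000010 ; hops seen [H3] ; pick H3
  Q 35.83.128.108: descend 001000110101001110000000 ; hops seen [H2,H2] ; pick H2
  - 66.0.0.0/8 clear@8
  + 146.215.114.241/32 (H1) depth=32
  Q 228.224.43.201: descend 111001001110 ; hops seen [H0] ; pick H0
  Q 228.236.128.1: descend 11100100111011001000000 ; hops seen [H0,H2,H2] ; pick H2
  Q 35.83.128.1: descend 001000110101001110000000 ; hops seen [H2,H2] ; pick H2
  Q 228.236.128.119: descend 11100100111011001000000 ; hops seen [H0,H2,H2] ; pick H2
  + 35.83.128.0/19 (H0) depth=19
  + 146.208.0.0/12 (H3) depth=12
  Q 35.83.128.50: descend 001000110101001110000000 ; hops seen [H2,H0,H2] ; pick H2
  Q 228.224.3.235: descend 111001001110 ; hops seen [H0] ; pick H0
  + 228.236.128.0/20 (H2) depth=20
  Q 35.83.128.32: descend 001000110101001110000000 ; hops seen [H2,H0,H2] ; pick H2
  + 0.0.0.0/0 (H3) depth=0
  + 35.83.128.0/24 (H1) depth=24
  Q 35.83.128.6: descend 001000110101001110000000 ; hops seen [H3,H2,H0,H1] ; pick H1
  - 228.236.128.0/20 clear@20
  Q 228.224.0.6: descend 111001001110 ; hops seen [H3,H0] ; pick H0
  Q 35.83.128.1: descend 001000110101001110000000 ; hops seen [H3,H2,H0,H1] ; pick H1
  + 35.83.128.96/27 (H2) depth=27
  + 228.232.0.0/13 (H2) depth=13
  Q 228.236.71.80: descend 1110010011101100 ; hops seen [H3,H0,H2,H2] ; pick H2
  - 228.224.0.0/12 clear@12
  Q 35.83.128.57: descend 0010001101010011100000000 ; hops seen [H3,H2,H0,H1] ; pick H1
  - 228.236.128.0/23 clear@23
  - 35.83.128.0/19 clear@19
  Q 35.83.128.1: descend 0010001101010011100000000 ; hops seen [H3,H2,H1] ; pick H1

== LOOKUPS ==
["no-route","H2","H3","H2","H0","H2","H2","H2","H2","H0","H2","H1","H0","H1","H2","H1","H1"]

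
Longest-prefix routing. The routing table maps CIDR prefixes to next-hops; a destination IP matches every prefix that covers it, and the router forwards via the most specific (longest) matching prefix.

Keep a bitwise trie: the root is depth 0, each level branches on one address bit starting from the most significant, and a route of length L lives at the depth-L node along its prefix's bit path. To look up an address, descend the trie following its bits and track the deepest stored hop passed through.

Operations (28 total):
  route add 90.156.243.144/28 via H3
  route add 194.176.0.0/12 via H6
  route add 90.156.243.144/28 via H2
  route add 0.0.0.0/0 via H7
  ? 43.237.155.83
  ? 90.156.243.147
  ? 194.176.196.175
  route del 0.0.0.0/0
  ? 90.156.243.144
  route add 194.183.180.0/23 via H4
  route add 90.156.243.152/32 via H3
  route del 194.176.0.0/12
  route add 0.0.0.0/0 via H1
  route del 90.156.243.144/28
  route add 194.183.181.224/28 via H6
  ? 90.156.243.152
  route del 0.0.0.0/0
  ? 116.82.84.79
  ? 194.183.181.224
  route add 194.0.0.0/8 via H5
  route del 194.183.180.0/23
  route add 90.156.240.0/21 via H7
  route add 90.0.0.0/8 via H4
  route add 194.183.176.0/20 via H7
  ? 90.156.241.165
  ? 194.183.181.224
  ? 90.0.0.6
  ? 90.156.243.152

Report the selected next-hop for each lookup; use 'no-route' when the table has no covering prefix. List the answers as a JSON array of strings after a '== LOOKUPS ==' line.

Process each operation:
  add 90.156.243.144/28 -> H3 at depth 28
  add 194.176.0.0/12 -> H6 at depth 12
  add 90.156.243.144/28 -> H2 at depth 28
  add 0.0.0.0/0 -> H7 at depth 0
  Q 43.237.155.83: descend 0 ; hops seen [H7] ; pick H7
  Q 90.156.243.147: descend 0101101010011100111100111001 ; hops seen [H7,H2] ; pick H2
  Q 194.176.196.175: descend 110000101011 ; hops seen [H7,H6] ; pick H6
  del 0.0.0.0/0 (clear depth 0)
  Q 90.156.243.144: descend 0101101010011100111100111001 ; hops seen [H2] ; pick H2
  add 194.183.180.0/23 -> H4 at depth 23
  add 90.156.243.152/32 -> H3 at depth 32
  del 194.176.0.0/12 (clear depth 12)
  add 0.0.0.0/0 -> H1 at depth 0
  del 90.156.243.144/28 (clear depth 28)
  add 194.183.181.224/28 -> H6 at depth 28
  Q 90.156.243.152: descend 01011010100111001111001110011000 ; hops seen [H1,H3] ; pick H3
  del 0.0.0.0/0 (clear depth 0)
  Q 116.82.84.79: descend 01 ; hops seen [∅] ; pick no-route
  Q 194.183.181.224: descend 1100001010110111101101011110 ; hops seen [H4,H6] ; pick H6
  add 194.0.0.0/8 -> H5 at depth 8
  del 194.183.180.0/23 (clear depth 23)
  add 90.156.240.0/21 -> H7 at depth 21
  add 90.0.0.0/8 -> H4 at depth 8
  add 194.183.176.0/20 -> H7 at depth 20
  Q 90.156.241.165: descend 0101101010011100111100 ; hops seen [H4,H7] ; pick H7
  Q 194.183.181.224: descend 1100001010110111101101011110 ; hops seen [H5,H7,H6] ; pick H6
  Q 90.0.0.6: descend 01011010 ; hops seen [H4] ; pick H4
  Q 90.156.243.152: descend 01011010100111001111001110011000 ; hops seen [H4,H7,H3] ; pick H3

== LOOKUPS ==
["H7","H2","H6","H2","H3","no-route","H6","H7","H6","H4","H3"]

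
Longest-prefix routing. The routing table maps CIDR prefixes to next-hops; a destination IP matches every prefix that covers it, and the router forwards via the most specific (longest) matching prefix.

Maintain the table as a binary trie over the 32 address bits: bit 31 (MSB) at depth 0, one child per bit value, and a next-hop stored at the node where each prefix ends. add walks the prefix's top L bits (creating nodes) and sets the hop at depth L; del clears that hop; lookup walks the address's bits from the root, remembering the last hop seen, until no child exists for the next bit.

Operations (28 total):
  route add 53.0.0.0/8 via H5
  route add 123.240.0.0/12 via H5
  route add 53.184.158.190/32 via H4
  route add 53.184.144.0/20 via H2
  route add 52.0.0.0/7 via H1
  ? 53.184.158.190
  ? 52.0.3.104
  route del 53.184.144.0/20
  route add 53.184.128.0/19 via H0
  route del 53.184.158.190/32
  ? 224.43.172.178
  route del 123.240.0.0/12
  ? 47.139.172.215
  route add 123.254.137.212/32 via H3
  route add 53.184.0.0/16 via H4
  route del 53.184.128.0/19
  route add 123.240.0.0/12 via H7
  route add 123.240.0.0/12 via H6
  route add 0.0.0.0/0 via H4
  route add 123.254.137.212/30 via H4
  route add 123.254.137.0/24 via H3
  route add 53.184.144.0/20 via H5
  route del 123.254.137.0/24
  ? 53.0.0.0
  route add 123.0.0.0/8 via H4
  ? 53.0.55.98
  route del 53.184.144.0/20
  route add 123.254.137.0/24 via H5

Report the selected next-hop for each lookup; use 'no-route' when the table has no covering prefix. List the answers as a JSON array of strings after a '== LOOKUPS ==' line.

Process each operation:
  add 53.0.0.0/8 -> H5 at depth 8
  add 123.240.0.0/12 -> H5 at depth 12
  add 53.184.158.190/32 -> H4 at depth 32
  add 53.184.144.0/20 -> H2 at depth 20
  add 52.0.0.0/7 -> H1 at depth 7
  lookup 53.184.158.190: bits 00110101101110001001111010111110 walk d0:-→d1:-→d2:-→d3:-→d4:-→d5:-→d6:-→d7:H1→d8:H5→d9:-→d10:-→d11:-→d12:-→d13:-→d14:-→d15:-→d16:-→d17:-→d18:-→d19:-→d20:H2→d21:-→d22:-→d23:-→d24:-→d25:-→d26:-→d27:-→d28:-→d29:-→d30:-→d31:-→d32:H4 -> H4
  lookup 52.0.3.104: bits 0011010 walk d0:-→d1:-→d2:-→d3:-→d4:-→d5:-→d6:-→d7:H1 -> H1
  del 53.184.144.0/20 (clear depth 20)
  add 53.184.128.0/19 -> H0 at depth 19
  del 53.184.158.190/32 (clear depth 32)
  lookup 224.43.172.178: bits ε walk d0:- -> no-route
  del 123.240.0.0/12 (clear depth 12)
  lookup 47.139.172.215: bits 001 walk d0:-→d1:-→d2:-→d3:- -> no-route
  add 123.254.137.212/32 -> H3 at depth 32
  add 53.184.0.0/16 -> H4 at depth 16
  del 53.184.128.0/19 (clear depth 19)
  add 123.240.0.0/12 -> H7 at depth 12
  add 123.240.0.0/12 -> H6 at depth 12
  add 0.0.0.0/0 -> H4 at depth 0
  add 123.254.137.212/30 -> H4 at depth 30
  add 123.254.137.0/24 -> H3 at depth 24
  add 53.184.144.0/20 -> H5 at depth 20
  del 123.254.137.0/24 (clear depth 24)
  lookup 53.0.0.0: bits 00110101 walk d0:H4→d1:-→d2:-→d3:-→d4:-→d5:-→d6:-→d7:H1→d8:H5 -> H5
  add 123.0.0.0/8 -> H4 at depth 8
  lookup 53.0.55.98: bits 00110101 walk d0:H4→d1:-→d2:-→d3:-→d4:-→d5:-→d6:-→d7:H1→d8:H5 -> H5
  del 53.184.144.0/20 (clear depth 20)
  add 123.254.137.0/24 -> H5 at depth 24

== LOOKUPS ==
["H4","H1","no-route","no-route","H5","H5"]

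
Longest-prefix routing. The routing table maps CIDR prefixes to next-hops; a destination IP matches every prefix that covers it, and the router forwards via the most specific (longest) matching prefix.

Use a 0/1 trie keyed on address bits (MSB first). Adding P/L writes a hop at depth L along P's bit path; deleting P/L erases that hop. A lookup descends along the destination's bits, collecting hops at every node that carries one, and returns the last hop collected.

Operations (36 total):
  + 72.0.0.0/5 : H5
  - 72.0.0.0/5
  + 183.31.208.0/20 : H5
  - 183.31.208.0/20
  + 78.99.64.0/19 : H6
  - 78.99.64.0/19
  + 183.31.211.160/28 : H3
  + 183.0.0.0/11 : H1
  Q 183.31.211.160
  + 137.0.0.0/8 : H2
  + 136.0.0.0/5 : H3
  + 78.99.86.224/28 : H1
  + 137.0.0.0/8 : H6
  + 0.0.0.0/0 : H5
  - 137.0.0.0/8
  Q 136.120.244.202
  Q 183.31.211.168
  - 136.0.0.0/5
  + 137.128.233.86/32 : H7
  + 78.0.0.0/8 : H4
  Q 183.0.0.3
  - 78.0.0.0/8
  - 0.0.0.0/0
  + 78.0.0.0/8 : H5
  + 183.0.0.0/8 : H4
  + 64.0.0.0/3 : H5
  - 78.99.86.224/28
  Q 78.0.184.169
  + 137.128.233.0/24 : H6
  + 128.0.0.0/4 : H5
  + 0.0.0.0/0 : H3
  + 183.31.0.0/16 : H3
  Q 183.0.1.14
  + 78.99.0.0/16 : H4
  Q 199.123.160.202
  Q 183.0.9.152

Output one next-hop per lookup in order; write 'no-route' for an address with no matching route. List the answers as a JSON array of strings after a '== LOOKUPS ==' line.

Process each operation:
  + 72.0.0.0/5 (H5) depth=5
  del 72.0.0.0/5 (clear depth 5)
  + 183.31.208.0/20 (H5) depth=20
  del 183.31.208.0/20 (clear depth 20)
  + 78.99.64.0/19 (H6) depth=19
  del 78.99.64.0/19 (clear depth 19)
  + 183.31.211.160/28 (H3) depth=28
  + 183.0.0.0/11 (H1) depth=11
  Q 183.31.211.160: descend 1011011100011111110100111010 ; hops seen [H1,H3] ; pick H3
  + 137.0.0.0/8 (H2) depth=8
  + 136.0.0.0/5 (H3) depth=5
  + 78.99.86.224/28 (H1) depth=28
  + 137.0.0.0/8 (H6) depth=8
  + 0.0.0.0/0 (H5) depth=0
  del 137.0.0.0/8 (clear depth 8)
  Q 136.120.244.202: descend 1000100 ; hops seen [H5,H3] ; pick H3
  Q 183.31.211.168: descend 1011011100011111110100111010 ; hops seen [H5,H1,H3] ; pick H3
  del 136.0.0.0/5 (clear depth 5)
  + 137.128.233.86/32 (H7) depth=32
  + 78.0.0.0/8 (H4) depth=8
  Q 183.0.0.3: descend 10110111000 ; hops seen [H5,H1] ; pick H1
  del 78.0.0.0/8 (clear depth 8)
  del 0.0.0.0/0 (clear depth 0)
  + 78.0.0.0/8 (H5) depth=8
  + 183.0.0.0/8 (H4) depth=8
  + 64.0.0.0/3 (H5) depth=3
  del 78.99.86.224/28 (clear depth 28)
  Q 78.0.184.169: descend 010011100 ; hops seen [H5,H5] ; pick H5
  + 137.128.233.0/24 (H6) depth=24
  + 128.0.0.0/4 (H5) depth=4
  + 0.0.0.0/0 (H3) depth=0
  + 183.31.0.0/16 (H3) depth=16
  Q 183.0.1.14: descend 10110111000 ; hops seen [H3,H4,H1] ; pick H1
  + 78.99.0.0/16 (H4) depth=16
  Q 199.123.160.202: descend 1 ; hops seen [H3] ; pick H3
  Q 183.0.9.152: descend 10110111000 ; hops seen [H3,H4,H1] ; pick H1

== LOOKUPS ==
["H3","H3","H3","H1","H5","H1","H3","H1"]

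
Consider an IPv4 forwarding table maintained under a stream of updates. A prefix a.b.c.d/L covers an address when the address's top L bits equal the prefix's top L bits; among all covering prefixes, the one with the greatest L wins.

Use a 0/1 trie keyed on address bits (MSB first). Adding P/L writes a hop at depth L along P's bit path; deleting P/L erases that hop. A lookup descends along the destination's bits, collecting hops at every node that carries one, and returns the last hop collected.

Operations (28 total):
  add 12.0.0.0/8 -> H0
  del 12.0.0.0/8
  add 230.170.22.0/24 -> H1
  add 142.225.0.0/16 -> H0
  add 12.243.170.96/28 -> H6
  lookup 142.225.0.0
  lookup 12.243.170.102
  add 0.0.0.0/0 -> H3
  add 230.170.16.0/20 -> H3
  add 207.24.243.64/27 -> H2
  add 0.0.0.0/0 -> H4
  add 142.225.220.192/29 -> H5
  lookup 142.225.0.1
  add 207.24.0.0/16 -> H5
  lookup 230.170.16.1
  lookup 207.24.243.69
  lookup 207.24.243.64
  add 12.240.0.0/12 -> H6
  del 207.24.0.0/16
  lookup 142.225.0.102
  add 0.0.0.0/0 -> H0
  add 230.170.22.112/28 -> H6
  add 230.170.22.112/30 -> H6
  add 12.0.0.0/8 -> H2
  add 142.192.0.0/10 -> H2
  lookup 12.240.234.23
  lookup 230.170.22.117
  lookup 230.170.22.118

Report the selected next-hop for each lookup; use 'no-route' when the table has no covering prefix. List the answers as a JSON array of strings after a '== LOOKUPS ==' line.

Process each operation:
  add 12.0.0.0/8 -> H0 at depth 8
  del 12.0.0.0/8 (clear depth 8)
  add 230.170.22.0/24 -> H1 at depth 24
  add 142.225.0.0/16 -> H0 at depth 16
  add 12.243.170.96/28 -> H6 at depth 28
  lookup 142.225.0.0: bits 1000111011100001 walk d0:-→d1:-→d2:-→d3:-→d4:-→d5:-→d6:-→d7:-→d8:-→d9:-→d10:-→d11:-→d12:-→d13:-→d14:-→d15:-→d16:H0 -> H0
  lookup 12.243.170.102: bits 0000110011110011101010100110 walk d0:-→d1:-→d2:-→d3:-→d4:-→d5:-→d6:-→d7:-→d8:-→d9:-→d10:-→d11:-→d12:-→d13:-→d14:-→d15:-→d16:-→d17:-→d18:-→d19:-→d20:-→d21:-→d22:-→d23:-→d24:-→d25:-→d26:-→d27:-→d28:H6 -> H6
  add 0.0.0.0/0 -> H3 at depth 0
  add 230.170.16.0/20 -> H3 at depth 20
  add 207.24.243.64/27 -> H2 at depth 27
  add 0.0.0.0/0 -> H4 at depth 0
  add 142.225.220.192/29 -> H5 at depth 29
  lookup 142.225.0.1: bits 1000111011100001 walk d0:H4→d1:-→d2:-→d3:-→d4:-→d5:-→d6:-→d7:-→d8:-→d9:-→d10:-→d11:-→d12:-→d13:-→d14:-→d15:-→d16:H0 -> H0
  add 207.24.0.0/16 -> H5 at depth 16
  lookup 230.170.16.1: bits 111001101010101000010 walk d0:H4→d1:-→d2:-→d3:-→d4:-→d5:-→d6:-→d7:-→d8:-→d9:-→d10:-→d11:-→d12:-→d13:-→d14:-→d15:-→d16:-→d17:-→d18:-→d19:-→d20:H3→d21:- -> H3
  lookup 207.24.243.69: bits 110011110001100011110011010 walk d0:H4→d1:-→d2:-→d3:-→d4:-→d5:-→d6:-→d7:-→d8:-→d9:-→d10:-→d11:-→d12:-→d13:-→d14:-→d15:-→d16:H5→d17:-→d18:-→d19:-→d20:-→d21:-→d22:-→d23:-→d24:-→d25:-→d26:-→d27:H2 -> H2
  lookup 207.24.243.64: bits 110011110001100011110011010 walk d0:H4→d1:-→d2:-→d3:-→d4:-→d5:-→d6:-→d7:-→d8:-→d9:-→d10:-→d11:-→d12:-→d13:-→d14:-→d15:-→d16:H5→d17:-→d18:-→d19:-→d20:-→d21:-→d22:-→d23:-→d24:-→d25:-→d26:-→d27:H2 -> H2
  add 12.240.0.0/12 -> H6 at depth 12
  del 207.24.0.0/16 (clear depth 16)
  lookup 142.225.0.102: bits 1000111011100001 walk d0:H4→d1:-→d2:-→d3:-→d4:-→d5:-→d6:-→d7:-→d8:-→d9:-→d10:-→d11:-→d12:-→d13:-→d14:-→d15:-→d16:H0 -> H0
  add 0.0.0.0/0 -> H0 at depth 0
  add 230.170.22.112/28 -> H6 at depth 28
  add 230.170.22.112/30 -> H6 at depth 30
  add 12.0.0.0/8 -> H2 at depth 8
  add 142.192.0.0/10 -> H2 at depth 10
  lookup 12.240.234.23: bits 00001100111100 walk d0:H0→d1:-→d2:-→d3:-→d4:-→d5:-→d6:-→d7:-→d8:H2→d9:-→d10:-→d11:-→d12:H6→d13:-→d14:- -> H6
  lookup 230.170.22.117: bits 11100110101010100001011001110 walk d0:H0→d1:-→d2:-→d3:-→d4:-→d5:-→d6:-→d7:-→d8:-→d9:-→d10:-→d11:-→d12:-→d13:-→d14:-→d15:-→d16:-→d17:-→d18:-→d19:-→d20:H3→d21:-→d22:-→d23:-→d24:H1→d25:-→d26:-→d27:-→d28:H6→d29:- -> H6
  lookup 230.170.22.118: bits 11100110101010100001011001110 walk d0:H0→d1:-→d2:-→d3:-→d4:-→d5:-→d6:-→d7:-→d8:-→d9:-→d10:-→d11:-→d12:-→d13:-→d14:-→d15:-→d16:-→d17:-→d18:-→d19:-→d20:H3→d21:-→d22:-→d23:-→d24:H1→d25:-→d26:-→d27:-→d28:H6→d29:- -> H6

== LOOKUPS ==
["H0","H6","H0","H3","H2","H2","H0","H6","H6","H6"]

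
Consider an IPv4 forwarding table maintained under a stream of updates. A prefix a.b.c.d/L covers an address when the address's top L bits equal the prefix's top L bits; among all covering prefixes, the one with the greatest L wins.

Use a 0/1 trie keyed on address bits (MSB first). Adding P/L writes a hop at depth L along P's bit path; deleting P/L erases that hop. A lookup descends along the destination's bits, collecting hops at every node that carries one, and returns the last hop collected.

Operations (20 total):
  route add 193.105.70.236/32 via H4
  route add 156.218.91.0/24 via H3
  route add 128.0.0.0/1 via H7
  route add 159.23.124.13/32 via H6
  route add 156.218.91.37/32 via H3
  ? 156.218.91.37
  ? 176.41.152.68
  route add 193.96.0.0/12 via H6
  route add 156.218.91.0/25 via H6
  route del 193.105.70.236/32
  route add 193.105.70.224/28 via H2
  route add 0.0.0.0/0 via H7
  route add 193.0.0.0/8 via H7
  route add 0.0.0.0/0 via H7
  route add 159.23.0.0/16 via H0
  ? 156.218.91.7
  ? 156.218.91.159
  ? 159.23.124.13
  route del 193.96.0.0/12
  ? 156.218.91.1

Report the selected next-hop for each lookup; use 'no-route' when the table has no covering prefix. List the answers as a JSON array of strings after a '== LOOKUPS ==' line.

Process each operation:
  add 193.105.70.236/32 -> H4 at depth 32
  add 156.218.91.0/24 -> H3 at depth 24
  add 128.0.0.0/1 -> H7 at depth 1
  add 159.23.124.13/32 -> H6 at depth 32
  add 156.218.91.37/32 -> H3 at depth 32
  lookup 156.218.91.37: bits 10011100110110100101101100100101 walk d0:-→d1:H7→d2:-→d3:-→d4:-→d5:-→d6:-→d7:-→d8:-→d9:-→d10:-→d11:-→d12:-→d13:-→d14:-→d15:-→d16:-→d17:-→d18:-→d19:-→d20:-→d21:-→d22:-→d23:-→d24:H3→d25:-→d26:-→d27:-→d28:-→d29:-→d30:-→d31:-→d32:H3 -> H3
  lookup 176.41.152.68: bits 10 walk d0:-→d1:H7→d2:- -> H7
  add 193.96.0.0/12 -> H6 at depth 12
  add 156.218.91.0/25 -> H6 at depth 25
  del 193.105.70.236/32 (clear depth 32)
  add 193.105.70.224/28 -> H2 at depth 28
  add 0.0.0.0/0 -> H7 at depth 0
  add 193.0.0.0/8 -> H7 at depth 8
  add 0.0.0.0/0 -> H7 at depth 0
  add 159.23.0.0/16 -> H0 at depth 16
  lookup 156.218.91.7: bits 10011100110110100101101100 walk d0:H7→d1:H7→d2:-→d3:-→d4:-→d5:-→d6:-→d7:-→d8:-→d9:-→d10:-→d11:-→d12:-→d13:-→d14:-→d15:-→d16:-→d17:-→d18:-→d19:-→d20:-→d21:-→d22:-→d23:-→d24:H3→d25:H6→d26:- -> H6
  lookup 156.218.91.159: bits 100111001101101001011011 walk d0:H7→d1:H7→d2:-→d3:-→d4:-→d5:-→d6:-→d7:-→d8:-→d9:-→d10:-→d11:-→d12:-→d13:-→d14:-→d15:-→d16:-→d17:-→d18:-→d19:-→d20:-→d21:-→d22:-→d23:-→d24:H3 -> H3
  lookup 159.23.124.13: bits 10011111000101110111110000001101 walk d0:H7→d1:H7→d2:-→d3:-→d4:-→d5:-→d6:-→d7:-→d8:-→d9:-→d10:-→d11:-→d12:-→d13:-→d14:-→d15:-→d16:H0→d17:-→d18:-→d19:-→d20:-→d21:-→d22:-→d23:-→d24:-→d25:-→d26:-→d27:-→d28:-→d29:-→d30:-→d31:-→d32:H6 -> H6
  del 193.96.0.0/12 (clear depth 12)
  lookup 156.218.91.1: bits 10011100110110100101101100 walk d0:H7→d1:H7→d2:-→d3:-→d4:-→d5:-→d6:-→d7:-→d8:-→d9:-→d10:-→d11:-→d12:-→d13:-→d14:-→d15:-→d16:-→d17:-→d18:-→d19:-→d20:-→d21:-→d22:-→d23:-→d24:H3→d25:H6→d26:- -> H6

== LOOKUPS ==
["H3","H7","H6","H3","H6","H6"]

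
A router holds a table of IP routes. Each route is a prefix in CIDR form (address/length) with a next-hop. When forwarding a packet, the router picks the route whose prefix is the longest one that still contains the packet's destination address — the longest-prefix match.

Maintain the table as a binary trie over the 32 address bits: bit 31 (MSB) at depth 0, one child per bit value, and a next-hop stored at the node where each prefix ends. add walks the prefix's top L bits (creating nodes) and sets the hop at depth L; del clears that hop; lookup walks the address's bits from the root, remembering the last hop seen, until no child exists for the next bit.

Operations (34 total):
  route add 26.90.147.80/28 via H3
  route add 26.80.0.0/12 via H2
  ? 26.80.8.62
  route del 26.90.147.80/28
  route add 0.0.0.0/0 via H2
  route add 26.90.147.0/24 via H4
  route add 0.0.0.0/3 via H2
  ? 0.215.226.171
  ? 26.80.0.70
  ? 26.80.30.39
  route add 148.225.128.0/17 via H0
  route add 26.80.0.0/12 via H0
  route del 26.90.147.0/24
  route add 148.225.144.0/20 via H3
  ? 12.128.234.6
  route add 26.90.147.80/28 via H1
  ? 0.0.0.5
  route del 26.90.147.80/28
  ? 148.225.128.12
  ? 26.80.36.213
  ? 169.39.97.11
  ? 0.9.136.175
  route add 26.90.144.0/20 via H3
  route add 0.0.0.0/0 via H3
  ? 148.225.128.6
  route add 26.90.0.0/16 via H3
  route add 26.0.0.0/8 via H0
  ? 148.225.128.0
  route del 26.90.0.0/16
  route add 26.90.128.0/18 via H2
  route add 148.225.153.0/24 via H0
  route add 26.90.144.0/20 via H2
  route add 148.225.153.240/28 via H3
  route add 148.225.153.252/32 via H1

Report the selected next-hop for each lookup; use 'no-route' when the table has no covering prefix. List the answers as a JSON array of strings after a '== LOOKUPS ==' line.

Apply in order:
  + 26.90.147.80/28 (H3) depth=28
  + 26.80.0.0/12 (H2) depth=12
  lookup 26.80.8.62: bits 000110100101 walk d0:-→d1:-→d2:-→d3:-→d4:-→d5:-→d6:-→d7:-→d8:-→d9:-→d10:-→d11:-→d12:H2 -> H2
  - 26.90.147.80/28 clear@28
  + 0.0.0.0/0 (H2) depth=0
  + 26.90.147.0/24 (H4) depth=24
  + 0.0.0.0/3 (H2) depth=3
  lookup 0.215.226.171: bits 000 walk d0:H2→d1:-→d2:-→d3:H2 -> H2
  lookup 26.80.0.70: bits 000110100101 walk d0:H2→d1:-→d2:-→d3:H2→d4:-→d5:-→d6:-→d7:-→d8:-→d9:-→d10:-→d11:-→d12:H2 -> H2
  lookup 26.80.30.39: bits 000110100101 walk d0:H2→d1:-→d2:-→d3:H2→d4:-→d5:-→d6:-→d7:-→d8:-→d9:-→d10:-→d11:-→d12:H2 -> H2
  + 148.225.128.0/17 (H0) depth=17
  + 26.80.0.0/12 (H0) depth=12
  - 26.90.147.0/24 clear@24
  + 148.225.144.0/20 (H3) depth=20
  lookup 12.128.234.6: bits 000 walk d0:H2→d1:-→d2:-→d3:H2 -> H2
  + 26.90.147.80/28 (H1) depth=28
  lookup 0.0.0.5: bits 000 walk d0:H2→d1:-→d2:-→d3:H2 -> H2
  - 26.90.147.80/28 clear@28
  lookup 148.225.128.12: bits 1001010011100001100 walk d0:H2→d1:-→d2:-→d3:-→d4:-→d5:-→d6:-→d7:-→d8:-→d9:-→d10:-→d11:-→d12:-→d13:-→d14:-→d15:-→d16:-→d17:H0→d18:-→d19:- -> H0
  lookup 26.80.36.213: bits 000110100101 walk d0:H2→d1:-→d2:-→d3:H2→d4:-→d5:-→d6:-→d7:-→d8:-→d9:-→d10:-→d11:-→d12:H0 -> H0
  lookup 169.39.97.11: bits 10 walk d0:H2→d1:-→d2:- -> H2
  lookup 0.9.136.175: bits 000 walk d0:H2→d1:-→d2:-→d3:H2 -> H2
  + 26.90.144.0/20 (H3) depth=20
  + 0.0.0.0/0 (H3) depth=0
  lookup 148.225.128.6: bits 1001010011100001100 walk d0:H3→d1:-→d2:-→d3:-→d4:-→d5:-→d6:-→d7:-→d8:-→d9:-→d10:-→d11:-→d12:-→d13:-→d14:-→d15:-→d16:-→d17:H0→d18:-→d19:- -> H0
  + 26.90.0.0/16 (H3) depth=16
  + 26.0.0.0/8 (H0) depth=8
  lookup 148.225.128.0: bits 1001010011100001100 walk d0:H3→d1:-→d2:-→d3:-→d4:-→d5:-→d6:-→d7:-→d8:-→d9:-→d10:-→d11:-→d12:-→d13:-→d14:-→d15:-→d16:-→d17:H0→d18:-→d19:- -> H0
  - 26.90.0.0/16 clear@16
  + 26.90.128.0/18 (H2) depth=18
  + 148.225.153.0/24 (H0) depth=24
  + 26.90.144.0/20 (H2) depth=20
  + 148.225.153.240/28 (H3) depth=28
  + 148.225.153.252/32 (H1) depth=32

== LOOKUPS ==
["H2","H2","H2","H2","H2","H2","H0","H0","H2","H2","H0","H0"]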